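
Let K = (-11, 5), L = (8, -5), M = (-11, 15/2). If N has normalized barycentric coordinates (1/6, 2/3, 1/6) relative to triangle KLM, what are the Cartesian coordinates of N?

N = (1/6)·K + (2/3)·L + (1/6)·M.
x-coordinate: (1/6)·(-11) + (2/3)·8 + (1/6)·(-11) = 5/3.
y-coordinate: (1/6)·5 + (2/3)·(-5) + (1/6)·(15/2) = -5/4.

(5/3, -5/4)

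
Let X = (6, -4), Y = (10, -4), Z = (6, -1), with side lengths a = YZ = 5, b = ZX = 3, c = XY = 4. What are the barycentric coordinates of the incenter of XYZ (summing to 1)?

The incenter has barycentric coordinates proportional to the opposite side lengths: (5 : 3 : 4).
Normalizing by 5+3+4 = 12 gives (5/12, 1/4, 1/3).

(5/12, 1/4, 1/3)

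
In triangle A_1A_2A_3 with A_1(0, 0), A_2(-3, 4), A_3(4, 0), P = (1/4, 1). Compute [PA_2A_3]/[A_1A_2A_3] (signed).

1/2

[A_1A_2A_3] = ½·(0·(4−0) + (-3)·(0−0) + 4·(0−4)) = ½·(0 + 0 − 16) = -8.
[PA_2A_3] = ½·((1/4)·(4−0) + (-3)·(0−1) + 4·(1−4)) = ½·(1 + 3 − 12) = -4, so the ratio is (-4)/(-8) = 1/2.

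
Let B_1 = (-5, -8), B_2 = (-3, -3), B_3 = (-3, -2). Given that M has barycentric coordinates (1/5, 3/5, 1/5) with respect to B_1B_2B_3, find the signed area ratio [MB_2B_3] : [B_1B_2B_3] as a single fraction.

1/5

The signed ratio [MB_2B_3]/[B_1B_2B_3] equals the barycentric coordinate of M at vertex B_1, which is 1/5.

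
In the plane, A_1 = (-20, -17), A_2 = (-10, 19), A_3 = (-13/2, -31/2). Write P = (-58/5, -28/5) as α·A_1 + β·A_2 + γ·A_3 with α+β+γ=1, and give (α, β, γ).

(3/10, 3/10, 2/5)

Signed area of the reference triangle: [A_1A_2A_3] = ½·((-20)·(19−(-31/2)) + (-10)·(-31/2−(-17)) + (-13/2)·(-17−19)) = ½·(-690 − 15 + 234) = -471/2.
[PA_2A_3] = ½·((-58/5)·(19−(-31/2)) + (-10)·(-31/2−(-28/5)) + (-13/2)·(-28/5−19)) = ½·(-2001/5 + 99 + 1599/10) = -1413/20, so the A_1-coordinate is (-1413/20)/(-471/2) = 3/10.
[A_1PA_3] = ½·((-20)·(-28/5−(-31/2)) + (-58/5)·(-31/2−(-17)) + (-13/2)·(-17−(-28/5))) = ½·(-198 − 87/5 + 741/10) = -1413/20, so the A_2-coordinate is 3/10.
[A_1A_2P] = ½·((-20)·(19−(-28/5)) + (-10)·(-28/5−(-17)) + (-58/5)·(-17−19)) = ½·(-492 − 114 + 2088/5) = -471/5, so the A_3-coordinate is 2/5.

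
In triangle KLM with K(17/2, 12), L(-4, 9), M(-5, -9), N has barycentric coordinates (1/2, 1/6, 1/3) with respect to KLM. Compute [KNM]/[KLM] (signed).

The signed ratio [KNM]/[KLM] equals the barycentric coordinate of N at vertex L, which is 1/6.

1/6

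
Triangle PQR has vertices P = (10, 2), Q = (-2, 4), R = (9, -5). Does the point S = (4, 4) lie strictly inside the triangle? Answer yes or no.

Barycentric coordinates of S: (27/43, 22/43, -6/43).
The three coordinates are positive, positive, negative; a point is interior exactly when all three are positive.

no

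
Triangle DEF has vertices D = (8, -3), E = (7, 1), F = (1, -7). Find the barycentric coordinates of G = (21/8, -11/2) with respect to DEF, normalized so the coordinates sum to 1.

(1/8, 1/8, 3/4)

Signed area of the reference triangle: [DEF] = ½·(8·(1−(-7)) + 7·(-7−(-3)) + 1·(-3−1)) = ½·(64 − 28 − 4) = 16.
[GEF] = ½·((21/8)·(1−(-7)) + 7·(-7−(-11/2)) + 1·(-11/2−1)) = ½·(21 − 21/2 − 13/2) = 2, so the D-coordinate is 2/16 = 1/8.
[DGF] = ½·(8·(-11/2−(-7)) + (21/8)·(-7−(-3)) + 1·(-3−(-11/2))) = ½·(12 − 21/2 + 5/2) = 2, so the E-coordinate is 1/8.
[DEG] = ½·(8·(1−(-11/2)) + 7·(-11/2−(-3)) + (21/8)·(-3−1)) = ½·(52 − 35/2 − 21/2) = 12, so the F-coordinate is 3/4.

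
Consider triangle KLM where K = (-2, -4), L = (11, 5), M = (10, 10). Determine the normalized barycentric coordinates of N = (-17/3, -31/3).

(4/3, 1/3, -2/3)

Signed area of the reference triangle: [KLM] = ½·((-2)·(5−10) + 11·(10−(-4)) + 10·(-4−5)) = ½·(10 + 154 − 90) = 37.
[NLM] = ½·((-17/3)·(5−10) + 11·(10−(-31/3)) + 10·(-31/3−5)) = ½·(85/3 + 671/3 − 460/3) = 148/3, so the K-coordinate is (148/3)/37 = 4/3.
[KNM] = ½·((-2)·(-31/3−10) + (-17/3)·(10−(-4)) + 10·(-4−(-31/3))) = ½·(122/3 − 238/3 + 190/3) = 37/3, so the L-coordinate is 1/3.
[KLN] = ½·((-2)·(5−(-31/3)) + 11·(-31/3−(-4)) + (-17/3)·(-4−5)) = ½·(-92/3 − 209/3 + 51) = -74/3, so the M-coordinate is -2/3.
Check: 4/3 + 1/3 − 2/3 = 1.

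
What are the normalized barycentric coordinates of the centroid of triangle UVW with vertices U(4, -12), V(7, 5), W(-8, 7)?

(1/3, 1/3, 1/3)

The centroid is the average of the vertices, so each weight is 1/3.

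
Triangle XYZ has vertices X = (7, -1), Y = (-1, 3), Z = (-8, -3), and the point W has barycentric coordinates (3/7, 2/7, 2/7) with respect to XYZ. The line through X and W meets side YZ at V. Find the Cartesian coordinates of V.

(-9/2, 0)

Line XW meets YZ where the X-coordinate vanishes; zeroing W's X-weight and renormalizing leaves Y, Z-weights 2/7 : 2/7 → (1/2, 1/2).
So V = (1/2)·Y + (1/2)·Z = (-9/2, 0).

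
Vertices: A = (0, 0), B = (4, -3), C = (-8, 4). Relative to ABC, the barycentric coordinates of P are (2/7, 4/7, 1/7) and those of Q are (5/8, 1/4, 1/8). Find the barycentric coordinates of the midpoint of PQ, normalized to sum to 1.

Since both coordinate triples sum to 1, the midpoint's barycentrics are the componentwise average.
(2/7+5/8)/2 = 51/112; similarly 23/56 and 15/112.

(51/112, 23/56, 15/112)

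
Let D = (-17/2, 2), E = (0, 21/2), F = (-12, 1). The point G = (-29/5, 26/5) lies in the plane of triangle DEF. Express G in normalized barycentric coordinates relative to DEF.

Signed area of the reference triangle: [DEF] = ½·((-17/2)·(21/2−1) + 0·(1−2) + (-12)·(2−(21/2))) = ½·(-323/4 + 0 + 102) = 85/8.
[GEF] = ½·((-29/5)·(21/2−1) + 0·(1−(26/5)) + (-12)·(26/5−(21/2))) = ½·(-551/10 + 0 + 318/5) = 17/4, so the D-coordinate is (17/4)/(85/8) = 2/5.
[DGF] = ½·((-17/2)·(26/5−1) + (-29/5)·(1−2) + (-12)·(2−(26/5))) = ½·(-357/10 + 29/5 + 192/5) = 17/4, so the E-coordinate is 2/5.
[DEG] = ½·((-17/2)·(21/2−(26/5)) + 0·(26/5−2) + (-29/5)·(2−(21/2))) = ½·(-901/20 + 0 + 493/10) = 17/8, so the F-coordinate is 1/5.

(2/5, 2/5, 1/5)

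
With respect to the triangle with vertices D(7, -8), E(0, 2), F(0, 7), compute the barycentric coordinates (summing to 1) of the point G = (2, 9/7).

Signed area of the reference triangle: [DEF] = ½·(7·(2−7) + 0·(7−(-8)) + 0·(-8−2)) = ½·(-35 + 0 + 0) = -35/2.
[GEF] = ½·(2·(2−7) + 0·(7−(9/7)) + 0·(9/7−2)) = ½·(-10 + 0 + 0) = -5, so the D-coordinate is (-5)/(-35/2) = 2/7.
[DGF] = ½·(7·(9/7−7) + 2·(7−(-8)) + 0·(-8−(9/7))) = ½·(-40 + 30 + 0) = -5, so the E-coordinate is 2/7.
[DEG] = ½·(7·(2−(9/7)) + 0·(9/7−(-8)) + 2·(-8−2)) = ½·(5 + 0 − 20) = -15/2, so the F-coordinate is 3/7.

(2/7, 2/7, 3/7)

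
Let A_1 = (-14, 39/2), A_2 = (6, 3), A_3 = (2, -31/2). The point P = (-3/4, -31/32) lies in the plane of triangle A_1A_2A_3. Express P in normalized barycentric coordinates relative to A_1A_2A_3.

Signed area of the reference triangle: [A_1A_2A_3] = ½·((-14)·(3−(-31/2)) + 6·(-31/2−(39/2)) + 2·(39/2−3)) = ½·(-259 − 210 + 33) = -218.
[PA_2A_3] = ½·((-3/4)·(3−(-31/2)) + 6·(-31/2−(-31/32)) + 2·(-31/32−3)) = ½·(-111/8 − 1395/16 − 127/16) = -109/2, so the A_1-coordinate is (-109/2)/(-218) = 1/4.
[A_1PA_3] = ½·((-14)·(-31/32−(-31/2)) + (-3/4)·(-31/2−(39/2)) + 2·(39/2−(-31/32))) = ½·(-3255/16 + 105/4 + 655/16) = -545/8, so the A_2-coordinate is 5/16.
[A_1A_2P] = ½·((-14)·(3−(-31/32)) + 6·(-31/32−(39/2)) + (-3/4)·(39/2−3)) = ½·(-889/16 − 1965/16 − 99/8) = -763/8, so the A_3-coordinate is 7/16.

(1/4, 5/16, 7/16)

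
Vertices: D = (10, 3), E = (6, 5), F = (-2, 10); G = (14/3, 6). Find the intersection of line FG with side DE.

Barycentric coordinates of G with respect to DEF: (1/3, 1/3, 1/3).
On side DE the F-coordinate is zero; dropping G's F-weight 1/3 and renormalizing the remaining 1/3 : 1/3 gives weights 1/2, 1/2 on D, E.
H = (1/2)·(10, 3) + (1/2)·(6, 5) = (8, 4).

(8, 4)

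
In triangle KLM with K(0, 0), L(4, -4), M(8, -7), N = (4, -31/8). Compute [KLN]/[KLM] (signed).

1/8

[KLM] = ½·(0·(-4−(-7)) + 4·(-7−0) + 8·(0−(-4))) = ½·(0 − 28 + 32) = 2.
[KLN] = ½·(0·(-4−(-31/8)) + 4·(-31/8−0) + 4·(0−(-4))) = ½·(0 − 31/2 + 16) = 1/4, so the ratio is (1/4)/2 = 1/8.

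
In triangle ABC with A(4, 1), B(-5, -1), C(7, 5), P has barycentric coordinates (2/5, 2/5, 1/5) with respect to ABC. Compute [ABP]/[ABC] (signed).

1/5

The signed ratio [ABP]/[ABC] equals the barycentric coordinate of P at vertex C, which is 1/5.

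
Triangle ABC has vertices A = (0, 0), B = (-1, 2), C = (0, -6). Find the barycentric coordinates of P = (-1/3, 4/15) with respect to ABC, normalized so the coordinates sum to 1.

(3/5, 1/3, 1/15)

Signed area of the reference triangle: [ABC] = ½·(0·(2−(-6)) + (-1)·(-6−0) + 0·(0−2)) = ½·(0 + 6 + 0) = 3.
[PBC] = ½·((-1/3)·(2−(-6)) + (-1)·(-6−(4/15)) + 0·(4/15−2)) = ½·(-8/3 + 94/15 + 0) = 9/5, so the A-coordinate is (9/5)/3 = 3/5.
[APC] = ½·(0·(4/15−(-6)) + (-1/3)·(-6−0) + 0·(0−(4/15))) = ½·(0 + 2 + 0) = 1, so the B-coordinate is 1/3.
[ABP] = ½·(0·(2−(4/15)) + (-1)·(4/15−0) + (-1/3)·(0−2)) = ½·(0 − 4/15 + 2/3) = 1/5, so the C-coordinate is 1/15.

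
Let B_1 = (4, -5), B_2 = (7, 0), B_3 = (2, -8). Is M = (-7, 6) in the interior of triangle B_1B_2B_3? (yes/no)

no

Barycentric coordinates of M: (-142, 55, 88).
The three coordinates are negative, positive, positive; a point is interior exactly when all three are positive.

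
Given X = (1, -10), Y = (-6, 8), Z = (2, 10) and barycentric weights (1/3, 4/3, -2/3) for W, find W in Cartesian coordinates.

W = (1/3)·X + (4/3)·Y + (-2/3)·Z.
x-coordinate: (1/3)·1 + (4/3)·(-6) + (-2/3)·2 = -9.
y-coordinate: (1/3)·(-10) + (4/3)·8 + (-2/3)·10 = 2/3.

(-9, 2/3)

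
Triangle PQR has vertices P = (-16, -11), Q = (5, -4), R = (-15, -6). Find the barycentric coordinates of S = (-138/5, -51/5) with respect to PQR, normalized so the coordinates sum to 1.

Signed area of the reference triangle: [PQR] = ½·((-16)·(-4−(-6)) + 5·(-6−(-11)) + (-15)·(-11−(-4))) = ½·(-32 + 25 + 105) = 49.
[SQR] = ½·((-138/5)·(-4−(-6)) + 5·(-6−(-51/5)) + (-15)·(-51/5−(-4))) = ½·(-276/5 + 21 + 93) = 147/5, so the P-coordinate is (147/5)/49 = 3/5.
[PSR] = ½·((-16)·(-51/5−(-6)) + (-138/5)·(-6−(-11)) + (-15)·(-11−(-51/5))) = ½·(336/5 − 138 + 12) = -147/5, so the Q-coordinate is -3/5.
[PQS] = ½·((-16)·(-4−(-51/5)) + 5·(-51/5−(-11)) + (-138/5)·(-11−(-4))) = ½·(-496/5 + 4 + 966/5) = 49, so the R-coordinate is 1.
Check: 3/5 − 3/5 + 1 = 1.

(3/5, -3/5, 1)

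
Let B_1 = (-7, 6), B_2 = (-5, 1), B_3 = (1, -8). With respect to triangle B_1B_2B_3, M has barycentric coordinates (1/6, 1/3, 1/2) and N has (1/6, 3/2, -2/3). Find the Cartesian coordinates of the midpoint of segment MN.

(-35/6, 31/12)

Barycentric coordinates of the midpoint are the average: (1/6, 11/12, -1/12).
Converting: (1/6)·B_1 + (11/12)·B_2 + (-1/12)·B_3 = (-35/6, 31/12).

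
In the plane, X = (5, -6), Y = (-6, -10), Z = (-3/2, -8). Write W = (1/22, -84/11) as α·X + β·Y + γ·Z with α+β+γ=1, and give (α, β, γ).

Signed area of the reference triangle: [XYZ] = ½·(5·(-10−(-8)) + (-6)·(-8−(-6)) + (-3/2)·(-6−(-10))) = ½·(-10 + 12 − 6) = -2.
[WYZ] = ½·((1/22)·(-10−(-8)) + (-6)·(-8−(-84/11)) + (-3/2)·(-84/11−(-10))) = ½·(-1/11 + 24/11 − 39/11) = -8/11, so the X-coordinate is (-8/11)/(-2) = 4/11.
[XWZ] = ½·(5·(-84/11−(-8)) + (1/22)·(-8−(-6)) + (-3/2)·(-6−(-84/11))) = ½·(20/11 − 1/11 − 27/11) = -4/11, so the Y-coordinate is 2/11.
[XYW] = ½·(5·(-10−(-84/11)) + (-6)·(-84/11−(-6)) + (1/22)·(-6−(-10))) = ½·(-130/11 + 108/11 + 2/11) = -10/11, so the Z-coordinate is 5/11.
Check: 4/11 + 2/11 + 5/11 = 1.

(4/11, 2/11, 5/11)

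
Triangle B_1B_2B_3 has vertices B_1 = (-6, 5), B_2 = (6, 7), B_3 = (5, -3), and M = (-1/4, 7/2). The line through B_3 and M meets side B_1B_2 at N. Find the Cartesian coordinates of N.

(-2, 17/3)

Barycentric coordinates of M with respect to B_1B_2B_3: (1/2, 1/4, 1/4).
On side B_1B_2 the B_3-coordinate is zero; dropping M's B_3-weight 1/4 and renormalizing the remaining 1/2 : 1/4 gives weights 2/3, 1/3 on B_1, B_2.
N = (2/3)·(-6, 5) + (1/3)·(6, 7) = (-2, 17/3).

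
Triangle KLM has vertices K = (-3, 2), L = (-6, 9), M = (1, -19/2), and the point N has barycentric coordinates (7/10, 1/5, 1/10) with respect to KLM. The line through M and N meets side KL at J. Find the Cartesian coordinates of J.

(-11/3, 32/9)

Line MN meets KL where the M-coordinate vanishes; zeroing N's M-weight and renormalizing leaves K, L-weights 7/10 : 1/5 → (7/9, 2/9).
So J = (7/9)·K + (2/9)·L = (-11/3, 32/9).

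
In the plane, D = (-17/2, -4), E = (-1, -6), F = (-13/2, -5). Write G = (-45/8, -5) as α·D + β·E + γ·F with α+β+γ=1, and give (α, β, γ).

Signed area of the reference triangle: [DEF] = ½·((-17/2)·(-6−(-5)) + (-1)·(-5−(-4)) + (-13/2)·(-4−(-6))) = ½·(17/2 + 1 − 13) = -7/4.
[GEF] = ½·((-45/8)·(-6−(-5)) + (-1)·(-5−(-5)) + (-13/2)·(-5−(-6))) = ½·(45/8 + 0 − 13/2) = -7/16, so the D-coordinate is (-7/16)/(-7/4) = 1/4.
[DGF] = ½·((-17/2)·(-5−(-5)) + (-45/8)·(-5−(-4)) + (-13/2)·(-4−(-5))) = ½·(0 + 45/8 − 13/2) = -7/16, so the E-coordinate is 1/4.
[DEG] = ½·((-17/2)·(-6−(-5)) + (-1)·(-5−(-4)) + (-45/8)·(-4−(-6))) = ½·(17/2 + 1 − 45/4) = -7/8, so the F-coordinate is 1/2.
Check: 1/4 + 1/4 + 1/2 = 1.

(1/4, 1/4, 1/2)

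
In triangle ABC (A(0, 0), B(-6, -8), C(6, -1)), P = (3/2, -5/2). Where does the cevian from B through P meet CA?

Barycentric coordinates of P with respect to ABC: (1/4, 1/4, 1/2).
On side CA the B-coordinate is zero; dropping P's B-weight 1/4 and renormalizing the remaining 1/2 : 1/4 gives weights 2/3, 1/3 on C, A.
Q = (2/3)·(6, -1) + (1/3)·(0, 0) = (4, -2/3).

(4, -2/3)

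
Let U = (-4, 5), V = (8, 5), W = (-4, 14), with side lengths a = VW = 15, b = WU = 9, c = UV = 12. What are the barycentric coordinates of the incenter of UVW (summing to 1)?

(5/12, 1/4, 1/3)

The incenter has barycentric coordinates proportional to the opposite side lengths: (15 : 9 : 12).
Normalizing by 15+9+12 = 36 gives (5/12, 1/4, 1/3).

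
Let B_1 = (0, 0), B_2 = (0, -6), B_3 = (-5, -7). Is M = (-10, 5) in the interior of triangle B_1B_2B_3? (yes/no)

no

Barycentric coordinates of M: (13/6, -19/6, 2).
The three coordinates are positive, negative, positive; a point is interior exactly when all three are positive.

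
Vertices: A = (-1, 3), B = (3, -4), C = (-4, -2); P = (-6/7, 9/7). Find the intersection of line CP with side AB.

Barycentric coordinates of P with respect to ABC: (5/7, 1/7, 1/7).
On side AB the C-coordinate is zero; dropping P's C-weight 1/7 and renormalizing the remaining 5/7 : 1/7 gives weights 5/6, 1/6 on A, B.
Q = (5/6)·(-1, 3) + (1/6)·(3, -4) = (-1/3, 11/6).

(-1/3, 11/6)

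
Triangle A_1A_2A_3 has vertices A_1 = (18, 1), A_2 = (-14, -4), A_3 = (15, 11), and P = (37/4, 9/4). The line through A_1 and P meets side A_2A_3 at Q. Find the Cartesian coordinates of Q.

Barycentric coordinates of P with respect to A_1A_2A_3: (1/2, 1/4, 1/4).
On side A_2A_3 the A_1-coordinate is zero; dropping P's A_1-weight 1/2 and renormalizing the remaining 1/4 : 1/4 gives weights 1/2, 1/2 on A_2, A_3.
Q = (1/2)·(-14, -4) + (1/2)·(15, 11) = (1/2, 7/2).

(1/2, 7/2)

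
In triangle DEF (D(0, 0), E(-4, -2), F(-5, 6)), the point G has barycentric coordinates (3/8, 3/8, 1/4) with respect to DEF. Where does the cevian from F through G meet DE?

Line FG meets DE where the F-coordinate vanishes; zeroing G's F-weight and renormalizing leaves D, E-weights 3/8 : 3/8 → (1/2, 1/2).
So H = (1/2)·D + (1/2)·E = (-2, -1).

(-2, -1)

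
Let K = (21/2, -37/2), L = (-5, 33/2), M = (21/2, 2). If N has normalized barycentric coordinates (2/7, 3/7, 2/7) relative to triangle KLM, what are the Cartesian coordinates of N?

(27/7, 33/14)

N = (2/7)·K + (3/7)·L + (2/7)·M.
x-coordinate: (2/7)·(21/2) + (3/7)·(-5) + (2/7)·(21/2) = 27/7.
y-coordinate: (2/7)·(-37/2) + (3/7)·(33/2) + (2/7)·2 = 33/14.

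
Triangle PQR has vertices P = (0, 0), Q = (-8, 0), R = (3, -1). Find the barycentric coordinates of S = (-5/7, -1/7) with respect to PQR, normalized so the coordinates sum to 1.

Signed area of the reference triangle: [PQR] = ½·(0·(0−(-1)) + (-8)·(-1−0) + 3·(0−0)) = ½·(0 + 8 + 0) = 4.
[SQR] = ½·((-5/7)·(0−(-1)) + (-8)·(-1−(-1/7)) + 3·(-1/7−0)) = ½·(-5/7 + 48/7 − 3/7) = 20/7, so the P-coordinate is (20/7)/4 = 5/7.
[PSR] = ½·(0·(-1/7−(-1)) + (-5/7)·(-1−0) + 3·(0−(-1/7))) = ½·(0 + 5/7 + 3/7) = 4/7, so the Q-coordinate is 1/7.
[PQS] = ½·(0·(0−(-1/7)) + (-8)·(-1/7−0) + (-5/7)·(0−0)) = ½·(0 + 8/7 + 0) = 4/7, so the R-coordinate is 1/7.
Check: 5/7 + 1/7 + 1/7 = 1.

(5/7, 1/7, 1/7)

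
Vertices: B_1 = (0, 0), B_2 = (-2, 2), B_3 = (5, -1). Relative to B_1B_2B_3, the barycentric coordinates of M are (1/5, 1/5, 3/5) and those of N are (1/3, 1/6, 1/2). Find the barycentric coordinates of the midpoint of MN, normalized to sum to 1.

(4/15, 11/60, 11/20)

Since both coordinate triples sum to 1, the midpoint's barycentrics are the componentwise average.
(1/5+1/3)/2 = 4/15; similarly 11/60 and 11/20.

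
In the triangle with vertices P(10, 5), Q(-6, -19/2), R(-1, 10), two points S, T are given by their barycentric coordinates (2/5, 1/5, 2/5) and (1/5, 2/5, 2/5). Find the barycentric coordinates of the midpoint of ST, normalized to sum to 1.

Since both coordinate triples sum to 1, the midpoint's barycentrics are the componentwise average.
(2/5+1/5)/2 = 3/10; similarly 3/10 and 2/5.

(3/10, 3/10, 2/5)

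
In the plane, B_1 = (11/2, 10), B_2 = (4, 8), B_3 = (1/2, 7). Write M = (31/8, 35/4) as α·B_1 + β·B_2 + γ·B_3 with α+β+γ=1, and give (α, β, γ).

Signed area of the reference triangle: [B_1B_2B_3] = ½·((11/2)·(8−7) + 4·(7−10) + (1/2)·(10−8)) = ½·(11/2 − 12 + 1) = -11/4.
[MB_2B_3] = ½·((31/8)·(8−7) + 4·(7−(35/4)) + (1/2)·(35/4−8)) = ½·(31/8 − 7 + 3/8) = -11/8, so the B_1-coordinate is (-11/8)/(-11/4) = 1/2.
[B_1MB_3] = ½·((11/2)·(35/4−7) + (31/8)·(7−10) + (1/2)·(10−(35/4))) = ½·(77/8 − 93/8 + 5/8) = -11/16, so the B_2-coordinate is 1/4.
[B_1B_2M] = ½·((11/2)·(8−(35/4)) + 4·(35/4−10) + (31/8)·(10−8)) = ½·(-33/8 − 5 + 31/4) = -11/16, so the B_3-coordinate is 1/4.
Check: 1/2 + 1/4 + 1/4 = 1.

(1/2, 1/4, 1/4)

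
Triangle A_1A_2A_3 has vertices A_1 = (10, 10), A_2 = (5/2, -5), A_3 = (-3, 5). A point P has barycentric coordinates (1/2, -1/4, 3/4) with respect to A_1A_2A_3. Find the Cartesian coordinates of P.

(17/8, 10)

P = (1/2)·A_1 + (-1/4)·A_2 + (3/4)·A_3.
x-coordinate: (1/2)·10 + (-1/4)·(5/2) + (3/4)·(-3) = 17/8.
y-coordinate: (1/2)·10 + (-1/4)·(-5) + (3/4)·5 = 10.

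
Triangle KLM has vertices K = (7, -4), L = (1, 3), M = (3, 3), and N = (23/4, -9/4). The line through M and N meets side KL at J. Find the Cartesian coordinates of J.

Barycentric coordinates of N with respect to KLM: (3/4, 1/8, 1/8).
On side KL the M-coordinate is zero; dropping N's M-weight 1/8 and renormalizing the remaining 3/4 : 1/8 gives weights 6/7, 1/7 on K, L.
J = (6/7)·(7, -4) + (1/7)·(1, 3) = (43/7, -3).

(43/7, -3)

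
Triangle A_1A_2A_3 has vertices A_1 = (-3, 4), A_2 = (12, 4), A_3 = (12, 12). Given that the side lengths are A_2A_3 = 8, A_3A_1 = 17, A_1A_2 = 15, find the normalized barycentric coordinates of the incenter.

The incenter has barycentric coordinates proportional to the opposite side lengths: (8 : 17 : 15).
Normalizing by 8+17+15 = 40 gives (1/5, 17/40, 3/8).

(1/5, 17/40, 3/8)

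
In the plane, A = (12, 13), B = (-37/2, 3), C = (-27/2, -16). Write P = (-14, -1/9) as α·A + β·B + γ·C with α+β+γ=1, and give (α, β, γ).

Signed area of the reference triangle: [ABC] = ½·(12·(3−(-16)) + (-37/2)·(-16−13) + (-27/2)·(13−3)) = ½·(228 + 1073/2 − 135) = 1259/4.
[PBC] = ½·((-14)·(3−(-16)) + (-37/2)·(-16−(-1/9)) + (-27/2)·(-1/9−3)) = ½·(-266 + 5291/18 + 42) = 1259/36, so the A-coordinate is (1259/36)/(1259/4) = 1/9.
[APC] = ½·(12·(-1/9−(-16)) + (-14)·(-16−13) + (-27/2)·(13−(-1/9))) = ½·(572/3 + 406 − 177) = 1259/6, so the B-coordinate is 2/3.
[ABP] = ½·(12·(3−(-1/9)) + (-37/2)·(-1/9−13) + (-14)·(13−3)) = ½·(112/3 + 2183/9 − 140) = 1259/18, so the C-coordinate is 2/9.

(1/9, 2/3, 2/9)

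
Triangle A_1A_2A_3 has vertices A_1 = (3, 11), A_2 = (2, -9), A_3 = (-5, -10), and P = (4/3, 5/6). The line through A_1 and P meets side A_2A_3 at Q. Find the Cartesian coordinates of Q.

(-1/3, -28/3)

Barycentric coordinates of P with respect to A_1A_2A_3: (1/2, 1/3, 1/6).
On side A_2A_3 the A_1-coordinate is zero; dropping P's A_1-weight 1/2 and renormalizing the remaining 1/3 : 1/6 gives weights 2/3, 1/3 on A_2, A_3.
Q = (2/3)·(2, -9) + (1/3)·(-5, -10) = (-1/3, -28/3).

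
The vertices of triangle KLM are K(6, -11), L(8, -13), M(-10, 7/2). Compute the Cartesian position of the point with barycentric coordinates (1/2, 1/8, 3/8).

(1/4, -93/16)

N = (1/2)·K + (1/8)·L + (3/8)·M.
x-coordinate: (1/2)·6 + (1/8)·8 + (3/8)·(-10) = 1/4.
y-coordinate: (1/2)·(-11) + (1/8)·(-13) + (3/8)·(7/2) = -93/16.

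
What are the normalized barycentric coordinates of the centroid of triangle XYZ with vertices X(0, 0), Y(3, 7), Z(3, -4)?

The centroid is the average of the vertices, so each weight is 1/3.

(1/3, 1/3, 1/3)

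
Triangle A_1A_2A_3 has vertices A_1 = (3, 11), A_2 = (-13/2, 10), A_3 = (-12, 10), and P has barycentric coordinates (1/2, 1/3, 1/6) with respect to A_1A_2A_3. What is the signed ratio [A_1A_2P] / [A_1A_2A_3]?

1/6

The signed ratio [A_1A_2P]/[A_1A_2A_3] equals the barycentric coordinate of P at vertex A_3, which is 1/6.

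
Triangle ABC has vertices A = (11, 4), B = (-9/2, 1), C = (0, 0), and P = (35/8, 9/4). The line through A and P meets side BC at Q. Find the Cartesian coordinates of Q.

Barycentric coordinates of P with respect to ABC: (1/2, 1/4, 1/4).
On side BC the A-coordinate is zero; dropping P's A-weight 1/2 and renormalizing the remaining 1/4 : 1/4 gives weights 1/2, 1/2 on B, C.
Q = (1/2)·(-9/2, 1) + (1/2)·(0, 0) = (-9/4, 1/2).

(-9/4, 1/2)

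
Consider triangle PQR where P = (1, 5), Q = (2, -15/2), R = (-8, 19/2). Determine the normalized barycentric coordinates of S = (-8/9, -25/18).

(1/9, 11/18, 5/18)

Signed area of the reference triangle: [PQR] = ½·(1·(-15/2−(19/2)) + 2·(19/2−5) + (-8)·(5−(-15/2))) = ½·(-17 + 9 − 100) = -54.
[SQR] = ½·((-8/9)·(-15/2−(19/2)) + 2·(19/2−(-25/18)) + (-8)·(-25/18−(-15/2))) = ½·(136/9 + 196/9 − 440/9) = -6, so the P-coordinate is (-6)/(-54) = 1/9.
[PSR] = ½·(1·(-25/18−(19/2)) + (-8/9)·(19/2−5) + (-8)·(5−(-25/18))) = ½·(-98/9 − 4 − 460/9) = -33, so the Q-coordinate is 11/18.
[PQS] = ½·(1·(-15/2−(-25/18)) + 2·(-25/18−5) + (-8/9)·(5−(-15/2))) = ½·(-55/9 − 115/9 − 100/9) = -15, so the R-coordinate is 5/18.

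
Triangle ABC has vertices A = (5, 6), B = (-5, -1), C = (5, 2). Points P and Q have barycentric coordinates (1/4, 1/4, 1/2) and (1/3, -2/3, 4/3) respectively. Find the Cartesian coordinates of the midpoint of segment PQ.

(85/12, 91/24)

Barycentric coordinates of the midpoint are the average: (7/24, -5/24, 11/12).
Converting: (7/24)·A + (-5/24)·B + (11/12)·C = (85/12, 91/24).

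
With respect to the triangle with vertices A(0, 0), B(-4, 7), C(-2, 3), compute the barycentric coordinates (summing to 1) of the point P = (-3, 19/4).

(-1/4, 1/4, 1)

Signed area of the reference triangle: [ABC] = ½·(0·(7−3) + (-4)·(3−0) + (-2)·(0−7)) = ½·(0 − 12 + 14) = 1.
[PBC] = ½·((-3)·(7−3) + (-4)·(3−(19/4)) + (-2)·(19/4−7)) = ½·(-12 + 7 + 9/2) = -1/4, so the A-coordinate is (-1/4)/1 = -1/4.
[APC] = ½·(0·(19/4−3) + (-3)·(3−0) + (-2)·(0−(19/4))) = ½·(0 − 9 + 19/2) = 1/4, so the B-coordinate is 1/4.
[ABP] = ½·(0·(7−(19/4)) + (-4)·(19/4−0) + (-3)·(0−7)) = ½·(0 − 19 + 21) = 1, so the C-coordinate is 1.
Check: -1/4 + 1/4 + 1 = 1.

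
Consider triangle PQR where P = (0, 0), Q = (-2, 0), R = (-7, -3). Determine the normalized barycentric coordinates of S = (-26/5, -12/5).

(2/5, -1/5, 4/5)

Signed area of the reference triangle: [PQR] = ½·(0·(0−(-3)) + (-2)·(-3−0) + (-7)·(0−0)) = ½·(0 + 6 + 0) = 3.
[SQR] = ½·((-26/5)·(0−(-3)) + (-2)·(-3−(-12/5)) + (-7)·(-12/5−0)) = ½·(-78/5 + 6/5 + 84/5) = 6/5, so the P-coordinate is (6/5)/3 = 2/5.
[PSR] = ½·(0·(-12/5−(-3)) + (-26/5)·(-3−0) + (-7)·(0−(-12/5))) = ½·(0 + 78/5 − 84/5) = -3/5, so the Q-coordinate is -1/5.
[PQS] = ½·(0·(0−(-12/5)) + (-2)·(-12/5−0) + (-26/5)·(0−0)) = ½·(0 + 24/5 + 0) = 12/5, so the R-coordinate is 4/5.
Check: 2/5 − 1/5 + 4/5 = 1.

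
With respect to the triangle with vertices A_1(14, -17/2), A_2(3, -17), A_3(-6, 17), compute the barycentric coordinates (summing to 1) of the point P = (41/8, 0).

(1/2, 1/8, 3/8)

Signed area of the reference triangle: [A_1A_2A_3] = ½·(14·(-17−17) + 3·(17−(-17/2)) + (-6)·(-17/2−(-17))) = ½·(-476 + 153/2 − 51) = -901/4.
[PA_2A_3] = ½·((41/8)·(-17−17) + 3·(17−0) + (-6)·(0−(-17))) = ½·(-697/4 + 51 − 102) = -901/8, so the A_1-coordinate is (-901/8)/(-901/4) = 1/2.
[A_1PA_3] = ½·(14·(0−17) + (41/8)·(17−(-17/2)) + (-6)·(-17/2−0)) = ½·(-238 + 2091/16 + 51) = -901/32, so the A_2-coordinate is 1/8.
[A_1A_2P] = ½·(14·(-17−0) + 3·(0−(-17/2)) + (41/8)·(-17/2−(-17))) = ½·(-238 + 51/2 + 697/16) = -2703/32, so the A_3-coordinate is 3/8.
Check: 1/2 + 1/8 + 3/8 = 1.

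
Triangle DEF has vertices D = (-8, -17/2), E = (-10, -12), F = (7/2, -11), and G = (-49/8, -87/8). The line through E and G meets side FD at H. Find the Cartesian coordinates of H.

(-9/4, -39/4)

Barycentric coordinates of G with respect to DEF: (1/4, 1/2, 1/4).
On side FD the E-coordinate is zero; dropping G's E-weight 1/2 and renormalizing the remaining 1/4 : 1/4 gives weights 1/2, 1/2 on F, D.
H = (1/2)·(7/2, -11) + (1/2)·(-8, -17/2) = (-9/4, -39/4).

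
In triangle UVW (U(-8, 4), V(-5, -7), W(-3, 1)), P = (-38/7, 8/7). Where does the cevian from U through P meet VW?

(-7/2, -1)

Barycentric coordinates of P with respect to UVW: (3/7, 1/7, 3/7).
On side VW the U-coordinate is zero; dropping P's U-weight 3/7 and renormalizing the remaining 1/7 : 3/7 gives weights 1/4, 3/4 on V, W.
Q = (1/4)·(-5, -7) + (3/4)·(-3, 1) = (-7/2, -1).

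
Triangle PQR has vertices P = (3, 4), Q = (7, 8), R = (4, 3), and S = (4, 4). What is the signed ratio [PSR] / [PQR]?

1/8

[PQR] = ½·(3·(8−3) + 7·(3−4) + 4·(4−8)) = ½·(15 − 7 − 16) = -4.
[PSR] = ½·(3·(4−3) + 4·(3−4) + 4·(4−4)) = ½·(3 − 4 + 0) = -1/2, so the ratio is (-1/2)/(-4) = 1/8.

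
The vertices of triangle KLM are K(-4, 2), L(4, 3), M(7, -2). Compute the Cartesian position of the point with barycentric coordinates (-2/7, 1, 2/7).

N = (-2/7)·K + 1·L + (2/7)·M.
x-coordinate: (-2/7)·(-4) + 1·4 + (2/7)·7 = 50/7.
y-coordinate: (-2/7)·2 + 1·3 + (2/7)·(-2) = 13/7.

(50/7, 13/7)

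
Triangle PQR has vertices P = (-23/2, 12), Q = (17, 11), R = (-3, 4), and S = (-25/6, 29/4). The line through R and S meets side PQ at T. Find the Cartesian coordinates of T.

Barycentric coordinates of S with respect to PQR: (1/3, 1/12, 7/12).
On side PQ the R-coordinate is zero; dropping S's R-weight 7/12 and renormalizing the remaining 1/3 : 1/12 gives weights 4/5, 1/5 on P, Q.
T = (4/5)·(-23/2, 12) + (1/5)·(17, 11) = (-29/5, 59/5).

(-29/5, 59/5)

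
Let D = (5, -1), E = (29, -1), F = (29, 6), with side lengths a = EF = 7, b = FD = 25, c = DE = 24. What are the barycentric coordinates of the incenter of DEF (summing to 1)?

The incenter has barycentric coordinates proportional to the opposite side lengths: (7 : 25 : 24).
Normalizing by 7+25+24 = 56 gives (1/8, 25/56, 3/7).

(1/8, 25/56, 3/7)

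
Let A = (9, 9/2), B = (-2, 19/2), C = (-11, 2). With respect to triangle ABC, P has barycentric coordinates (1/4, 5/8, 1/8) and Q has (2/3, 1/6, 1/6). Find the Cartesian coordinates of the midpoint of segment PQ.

(83/48, 587/96)

Barycentric coordinates of the midpoint are the average: (11/24, 19/48, 7/48).
Converting: (11/24)·A + (19/48)·B + (7/48)·C = (83/48, 587/96).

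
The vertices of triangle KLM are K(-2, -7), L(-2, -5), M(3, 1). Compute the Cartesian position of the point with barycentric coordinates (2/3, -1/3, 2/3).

N = (2/3)·K + (-1/3)·L + (2/3)·M.
x-coordinate: (2/3)·(-2) + (-1/3)·(-2) + (2/3)·3 = 4/3.
y-coordinate: (2/3)·(-7) + (-1/3)·(-5) + (2/3)·1 = -7/3.

(4/3, -7/3)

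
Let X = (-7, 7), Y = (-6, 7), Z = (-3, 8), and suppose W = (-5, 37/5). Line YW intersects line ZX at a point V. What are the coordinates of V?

(-13/3, 23/3)

Barycentric coordinates of W with respect to XYZ: (1/5, 2/5, 2/5).
On side ZX the Y-coordinate is zero; dropping W's Y-weight 2/5 and renormalizing the remaining 2/5 : 1/5 gives weights 2/3, 1/3 on Z, X.
V = (2/3)·(-3, 8) + (1/3)·(-7, 7) = (-13/3, 23/3).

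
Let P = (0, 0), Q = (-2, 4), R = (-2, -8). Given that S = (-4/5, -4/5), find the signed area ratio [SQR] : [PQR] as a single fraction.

[PQR] = ½·(0·(4−(-8)) + (-2)·(-8−0) + (-2)·(0−4)) = ½·(0 + 16 + 8) = 12.
[SQR] = ½·((-4/5)·(4−(-8)) + (-2)·(-8−(-4/5)) + (-2)·(-4/5−4)) = ½·(-48/5 + 72/5 + 48/5) = 36/5, so the ratio is (36/5)/12 = 3/5.

3/5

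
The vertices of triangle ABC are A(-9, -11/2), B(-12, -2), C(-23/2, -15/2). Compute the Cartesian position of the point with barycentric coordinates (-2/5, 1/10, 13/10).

(-251/20, -31/4)

P = (-2/5)·A + (1/10)·B + (13/10)·C.
x-coordinate: (-2/5)·(-9) + (1/10)·(-12) + (13/10)·(-23/2) = -251/20.
y-coordinate: (-2/5)·(-11/2) + (1/10)·(-2) + (13/10)·(-15/2) = -31/4.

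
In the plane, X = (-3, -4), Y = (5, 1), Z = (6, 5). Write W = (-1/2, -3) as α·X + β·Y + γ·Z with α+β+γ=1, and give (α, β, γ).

Signed area of the reference triangle: [XYZ] = ½·((-3)·(1−5) + 5·(5−(-4)) + 6·(-4−1)) = ½·(12 + 45 − 30) = 27/2.
[WYZ] = ½·((-1/2)·(1−5) + 5·(5−(-3)) + 6·(-3−1)) = ½·(2 + 40 − 24) = 9, so the X-coordinate is 9/(27/2) = 2/3.
[XWZ] = ½·((-3)·(-3−5) + (-1/2)·(5−(-4)) + 6·(-4−(-3))) = ½·(24 − 9/2 − 6) = 27/4, so the Y-coordinate is 1/2.
[XYW] = ½·((-3)·(1−(-3)) + 5·(-3−(-4)) + (-1/2)·(-4−1)) = ½·(-12 + 5 + 5/2) = -9/4, so the Z-coordinate is -1/6.
Check: 2/3 + 1/2 − 1/6 = 1.

(2/3, 1/2, -1/6)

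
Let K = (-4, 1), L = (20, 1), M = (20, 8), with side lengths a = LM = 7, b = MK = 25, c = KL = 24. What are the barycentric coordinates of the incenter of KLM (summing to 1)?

The incenter has barycentric coordinates proportional to the opposite side lengths: (7 : 25 : 24).
Normalizing by 7+25+24 = 56 gives (1/8, 25/56, 3/7).

(1/8, 25/56, 3/7)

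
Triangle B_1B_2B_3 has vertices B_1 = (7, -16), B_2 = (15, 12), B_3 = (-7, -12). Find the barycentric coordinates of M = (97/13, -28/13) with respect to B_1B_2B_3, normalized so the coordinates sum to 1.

Signed area of the reference triangle: [B_1B_2B_3] = ½·(7·(12−(-12)) + 15·(-12−(-16)) + (-7)·(-16−12)) = ½·(168 + 60 + 196) = 212.
[MB_2B_3] = ½·((97/13)·(12−(-12)) + 15·(-12−(-28/13)) + (-7)·(-28/13−12)) = ½·(2328/13 − 1920/13 + 1288/13) = 848/13, so the B_1-coordinate is (848/13)/212 = 4/13.
[B_1MB_3] = ½·(7·(-28/13−(-12)) + (97/13)·(-12−(-16)) + (-7)·(-16−(-28/13))) = ½·(896/13 + 388/13 + 1260/13) = 1272/13, so the B_2-coordinate is 6/13.
[B_1B_2M] = ½·(7·(12−(-28/13)) + 15·(-28/13−(-16)) + (97/13)·(-16−12)) = ½·(1288/13 + 2700/13 − 2716/13) = 636/13, so the B_3-coordinate is 3/13.
Check: 4/13 + 6/13 + 3/13 = 1.

(4/13, 6/13, 3/13)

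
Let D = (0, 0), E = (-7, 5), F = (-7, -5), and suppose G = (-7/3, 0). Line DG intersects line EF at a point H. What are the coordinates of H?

(-7, 0)

Barycentric coordinates of G with respect to DEF: (2/3, 1/6, 1/6).
On side EF the D-coordinate is zero; dropping G's D-weight 2/3 and renormalizing the remaining 1/6 : 1/6 gives weights 1/2, 1/2 on E, F.
H = (1/2)·(-7, 5) + (1/2)·(-7, -5) = (-7, 0).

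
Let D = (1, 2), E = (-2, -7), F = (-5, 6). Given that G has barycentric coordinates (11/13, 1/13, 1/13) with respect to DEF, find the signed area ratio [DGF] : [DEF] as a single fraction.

The signed ratio [DGF]/[DEF] equals the barycentric coordinate of G at vertex E, which is 1/13.

1/13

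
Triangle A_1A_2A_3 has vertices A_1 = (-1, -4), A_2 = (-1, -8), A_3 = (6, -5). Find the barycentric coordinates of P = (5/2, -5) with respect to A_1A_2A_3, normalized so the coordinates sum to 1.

(3/8, 1/8, 1/2)

Signed area of the reference triangle: [A_1A_2A_3] = ½·((-1)·(-8−(-5)) + (-1)·(-5−(-4)) + 6·(-4−(-8))) = ½·(3 + 1 + 24) = 14.
[PA_2A_3] = ½·((5/2)·(-8−(-5)) + (-1)·(-5−(-5)) + 6·(-5−(-8))) = ½·(-15/2 + 0 + 18) = 21/4, so the A_1-coordinate is (21/4)/14 = 3/8.
[A_1PA_3] = ½·((-1)·(-5−(-5)) + (5/2)·(-5−(-4)) + 6·(-4−(-5))) = ½·(0 − 5/2 + 6) = 7/4, so the A_2-coordinate is 1/8.
[A_1A_2P] = ½·((-1)·(-8−(-5)) + (-1)·(-5−(-4)) + (5/2)·(-4−(-8))) = ½·(3 + 1 + 10) = 7, so the A_3-coordinate is 1/2.
Check: 3/8 + 1/8 + 1/2 = 1.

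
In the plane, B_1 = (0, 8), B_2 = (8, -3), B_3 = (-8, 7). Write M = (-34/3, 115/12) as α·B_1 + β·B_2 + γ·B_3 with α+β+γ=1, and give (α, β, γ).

Signed area of the reference triangle: [B_1B_2B_3] = ½·(0·(-3−7) + 8·(7−8) + (-8)·(8−(-3))) = ½·(0 − 8 − 88) = -48.
[MB_2B_3] = ½·((-34/3)·(-3−7) + 8·(7−(115/12)) + (-8)·(115/12−(-3))) = ½·(340/3 − 62/3 − 302/3) = -4, so the B_1-coordinate is (-4)/(-48) = 1/12.
[B_1MB_3] = ½·(0·(115/12−7) + (-34/3)·(7−8) + (-8)·(8−(115/12))) = ½·(0 + 34/3 + 38/3) = 12, so the B_2-coordinate is -1/4.
[B_1B_2M] = ½·(0·(-3−(115/12)) + 8·(115/12−8) + (-34/3)·(8−(-3))) = ½·(0 + 38/3 − 374/3) = -56, so the B_3-coordinate is 7/6.

(1/12, -1/4, 7/6)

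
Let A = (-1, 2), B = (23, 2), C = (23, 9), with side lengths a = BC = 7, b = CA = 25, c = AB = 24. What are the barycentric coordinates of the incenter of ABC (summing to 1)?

(1/8, 25/56, 3/7)

The incenter has barycentric coordinates proportional to the opposite side lengths: (7 : 25 : 24).
Normalizing by 7+25+24 = 56 gives (1/8, 25/56, 3/7).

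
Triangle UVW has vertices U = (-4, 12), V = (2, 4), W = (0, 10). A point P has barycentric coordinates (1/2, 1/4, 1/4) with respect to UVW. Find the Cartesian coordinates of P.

P = (1/2)·U + (1/4)·V + (1/4)·W.
x-coordinate: (1/2)·(-4) + (1/4)·2 + (1/4)·0 = -3/2.
y-coordinate: (1/2)·12 + (1/4)·4 + (1/4)·10 = 19/2.

(-3/2, 19/2)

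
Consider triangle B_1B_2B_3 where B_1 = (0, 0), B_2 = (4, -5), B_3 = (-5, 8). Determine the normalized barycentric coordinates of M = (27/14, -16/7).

Signed area of the reference triangle: [B_1B_2B_3] = ½·(0·(-5−8) + 4·(8−0) + (-5)·(0−(-5))) = ½·(0 + 32 − 25) = 7/2.
[MB_2B_3] = ½·((27/14)·(-5−8) + 4·(8−(-16/7)) + (-5)·(-16/7−(-5))) = ½·(-351/14 + 288/7 − 95/7) = 5/4, so the B_1-coordinate is (5/4)/(7/2) = 5/14.
[B_1MB_3] = ½·(0·(-16/7−8) + (27/14)·(8−0) + (-5)·(0−(-16/7))) = ½·(0 + 108/7 − 80/7) = 2, so the B_2-coordinate is 4/7.
[B_1B_2M] = ½·(0·(-5−(-16/7)) + 4·(-16/7−0) + (27/14)·(0−(-5))) = ½·(0 − 64/7 + 135/14) = 1/4, so the B_3-coordinate is 1/14.

(5/14, 4/7, 1/14)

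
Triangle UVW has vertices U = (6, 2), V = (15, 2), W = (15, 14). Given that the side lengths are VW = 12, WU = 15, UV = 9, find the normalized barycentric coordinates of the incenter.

(1/3, 5/12, 1/4)

The incenter has barycentric coordinates proportional to the opposite side lengths: (12 : 15 : 9).
Normalizing by 12+15+9 = 36 gives (1/3, 5/12, 1/4).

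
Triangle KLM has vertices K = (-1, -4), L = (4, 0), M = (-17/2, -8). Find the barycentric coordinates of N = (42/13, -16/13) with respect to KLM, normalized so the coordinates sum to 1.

(12/13, 5/13, -4/13)

Signed area of the reference triangle: [KLM] = ½·((-1)·(0−(-8)) + 4·(-8−(-4)) + (-17/2)·(-4−0)) = ½·(-8 − 16 + 34) = 5.
[NLM] = ½·((42/13)·(0−(-8)) + 4·(-8−(-16/13)) + (-17/2)·(-16/13−0)) = ½·(336/13 − 352/13 + 136/13) = 60/13, so the K-coordinate is (60/13)/5 = 12/13.
[KNM] = ½·((-1)·(-16/13−(-8)) + (42/13)·(-8−(-4)) + (-17/2)·(-4−(-16/13))) = ½·(-88/13 − 168/13 + 306/13) = 25/13, so the L-coordinate is 5/13.
[KLN] = ½·((-1)·(0−(-16/13)) + 4·(-16/13−(-4)) + (42/13)·(-4−0)) = ½·(-16/13 + 144/13 − 168/13) = -20/13, so the M-coordinate is -4/13.
Check: 12/13 + 5/13 − 4/13 = 1.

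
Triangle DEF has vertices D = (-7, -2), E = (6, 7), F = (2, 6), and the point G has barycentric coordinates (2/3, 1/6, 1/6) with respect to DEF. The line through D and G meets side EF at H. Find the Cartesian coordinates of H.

(4, 13/2)

Line DG meets EF where the D-coordinate vanishes; zeroing G's D-weight and renormalizing leaves E, F-weights 1/6 : 1/6 → (1/2, 1/2).
So H = (1/2)·E + (1/2)·F = (4, 13/2).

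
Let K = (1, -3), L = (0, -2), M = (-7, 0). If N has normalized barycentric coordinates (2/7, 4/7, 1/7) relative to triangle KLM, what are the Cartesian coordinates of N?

(-5/7, -2)

N = (2/7)·K + (4/7)·L + (1/7)·M.
x-coordinate: (2/7)·1 + (4/7)·0 + (1/7)·(-7) = -5/7.
y-coordinate: (2/7)·(-3) + (4/7)·(-2) + (1/7)·0 = -2.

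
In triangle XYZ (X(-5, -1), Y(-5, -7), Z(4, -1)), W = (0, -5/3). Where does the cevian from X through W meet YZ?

Barycentric coordinates of W with respect to XYZ: (1/3, 1/9, 5/9).
On side YZ the X-coordinate is zero; dropping W's X-weight 1/3 and renormalizing the remaining 1/9 : 5/9 gives weights 1/6, 5/6 on Y, Z.
V = (1/6)·(-5, -7) + (5/6)·(4, -1) = (5/2, -2).

(5/2, -2)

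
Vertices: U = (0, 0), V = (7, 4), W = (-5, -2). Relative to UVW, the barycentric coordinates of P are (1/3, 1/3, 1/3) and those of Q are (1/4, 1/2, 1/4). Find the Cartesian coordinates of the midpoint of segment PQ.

(35/24, 13/12)

Barycentric coordinates of the midpoint are the average: (7/24, 5/12, 7/24).
Converting: (7/24)·U + (5/12)·V + (7/24)·W = (35/24, 13/12).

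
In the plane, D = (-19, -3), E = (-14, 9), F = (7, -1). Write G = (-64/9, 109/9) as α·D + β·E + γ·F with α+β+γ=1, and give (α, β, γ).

(-4/9, 11/9, 2/9)

Signed area of the reference triangle: [DEF] = ½·((-19)·(9−(-1)) + (-14)·(-1−(-3)) + 7·(-3−9)) = ½·(-190 − 28 − 84) = -151.
[GEF] = ½·((-64/9)·(9−(-1)) + (-14)·(-1−(109/9)) + 7·(109/9−9)) = ½·(-640/9 + 1652/9 + 196/9) = 604/9, so the D-coordinate is (604/9)/(-151) = -4/9.
[DGF] = ½·((-19)·(109/9−(-1)) + (-64/9)·(-1−(-3)) + 7·(-3−(109/9))) = ½·(-2242/9 − 128/9 − 952/9) = -1661/9, so the E-coordinate is 11/9.
[DEG] = ½·((-19)·(9−(109/9)) + (-14)·(109/9−(-3)) + (-64/9)·(-3−9)) = ½·(532/9 − 1904/9 + 256/3) = -302/9, so the F-coordinate is 2/9.
Check: -4/9 + 11/9 + 2/9 = 1.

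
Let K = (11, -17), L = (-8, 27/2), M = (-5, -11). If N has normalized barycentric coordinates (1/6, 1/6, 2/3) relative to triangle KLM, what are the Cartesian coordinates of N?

(-17/6, -95/12)

N = (1/6)·K + (1/6)·L + (2/3)·M.
x-coordinate: (1/6)·11 + (1/6)·(-8) + (2/3)·(-5) = -17/6.
y-coordinate: (1/6)·(-17) + (1/6)·(27/2) + (2/3)·(-11) = -95/12.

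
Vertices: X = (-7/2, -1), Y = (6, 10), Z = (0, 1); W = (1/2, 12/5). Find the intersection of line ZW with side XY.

Barycentric coordinates of W with respect to XYZ: (1/5, 1/5, 3/5).
On side XY the Z-coordinate is zero; dropping W's Z-weight 3/5 and renormalizing the remaining 1/5 : 1/5 gives weights 1/2, 1/2 on X, Y.
V = (1/2)·(-7/2, -1) + (1/2)·(6, 10) = (5/4, 9/2).

(5/4, 9/2)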